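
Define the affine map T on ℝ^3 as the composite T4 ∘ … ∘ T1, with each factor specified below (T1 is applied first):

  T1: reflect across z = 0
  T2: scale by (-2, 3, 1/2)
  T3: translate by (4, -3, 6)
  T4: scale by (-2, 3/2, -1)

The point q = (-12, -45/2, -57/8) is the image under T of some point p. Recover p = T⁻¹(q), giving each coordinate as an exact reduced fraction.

T1 = [1 0 0 0; 0 1 0 0; 0 0 -1 0; 0 0 0 1]
T2·T1 = [-2 0 0 0; 0 3 0 0; 0 0 -1/2 0; 0 0 0 1]
T3·…·T1 = [-2 0 0 4; 0 3 0 -3; 0 0 -1/2 6; 0 0 0 1]
T4·…·T1 = [4 0 0 -8; 0 9/2 0 -9/2; 0 0 1/2 -6; 0 0 0 1]
det M = 9; M⁻¹ = [1/4 0 0 2; 0 2/9 0 1; 0 0 2 12; 0 0 0 1]
M⁻¹ · (-12, -45/2, -57/8)ᵀ = (-1, -4, -9/4)ᵀ

p = (-1, -4, -9/4)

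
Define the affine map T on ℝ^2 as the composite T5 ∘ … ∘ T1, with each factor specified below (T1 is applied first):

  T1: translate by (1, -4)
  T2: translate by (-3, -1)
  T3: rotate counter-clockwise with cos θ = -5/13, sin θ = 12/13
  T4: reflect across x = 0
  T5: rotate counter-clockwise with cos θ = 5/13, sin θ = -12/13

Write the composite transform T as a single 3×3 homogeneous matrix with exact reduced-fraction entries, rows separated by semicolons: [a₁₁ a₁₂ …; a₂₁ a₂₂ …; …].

T1 = [1 0 1; 0 1 -4; 0 0 1]
T2·T1 = [1 0 -2; 0 1 -5; 0 0 1]
T3·…·T1 = [-5/13 -12/13 70/13; 12/13 -5/13 1/13; 0 0 1]
T4·…·T1 = [5/13 12/13 -70/13; 12/13 -5/13 1/13; 0 0 1]
T5·…·T1 = [1 0 -2; 0 -1 5; 0 0 1]

T = [1 0 -2; 0 -1 5; 0 0 1]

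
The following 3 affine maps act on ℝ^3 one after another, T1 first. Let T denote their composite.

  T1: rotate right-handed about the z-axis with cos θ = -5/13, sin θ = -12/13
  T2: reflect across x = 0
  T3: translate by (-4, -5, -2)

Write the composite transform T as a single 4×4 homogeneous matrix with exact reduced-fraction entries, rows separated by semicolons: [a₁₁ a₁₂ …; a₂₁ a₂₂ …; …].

T = [5/13 -12/13 0 -4; -12/13 -5/13 0 -5; 0 0 1 -2; 0 0 0 1]

T1 = [-5/13 12/13 0 0; -12/13 -5/13 0 0; 0 0 1 0; 0 0 0 1]
T2·T1 = [5/13 -12/13 0 0; -12/13 -5/13 0 0; 0 0 1 0; 0 0 0 1]
T3·…·T1 = [5/13 -12/13 0 -4; -12/13 -5/13 0 -5; 0 0 1 -2; 0 0 0 1]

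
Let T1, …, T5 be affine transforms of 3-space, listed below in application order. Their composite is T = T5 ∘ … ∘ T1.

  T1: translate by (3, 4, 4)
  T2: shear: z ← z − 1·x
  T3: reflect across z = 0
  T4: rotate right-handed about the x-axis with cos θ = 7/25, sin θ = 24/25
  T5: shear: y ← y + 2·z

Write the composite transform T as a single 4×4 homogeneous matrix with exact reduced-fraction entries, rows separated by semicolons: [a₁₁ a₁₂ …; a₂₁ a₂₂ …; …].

T1 = [1 0 0 3; 0 1 0 4; 0 0 1 4; 0 0 0 1]
T2·T1 = [1 0 0 3; 0 1 0 4; -1 0 1 1; 0 0 0 1]
T3·…·T1 = [1 0 0 3; 0 1 0 4; 1 0 -1 -1; 0 0 0 1]
T4·…·T1 = [1 0 0 3; -24/25 7/25 24/25 52/25; 7/25 24/25 -7/25 89/25; 0 0 0 1]
T5·…·T1 = [1 0 0 3; -2/5 11/5 2/5 46/5; 7/25 24/25 -7/25 89/25; 0 0 0 1]

T = [1 0 0 3; -2/5 11/5 2/5 46/5; 7/25 24/25 -7/25 89/25; 0 0 0 1]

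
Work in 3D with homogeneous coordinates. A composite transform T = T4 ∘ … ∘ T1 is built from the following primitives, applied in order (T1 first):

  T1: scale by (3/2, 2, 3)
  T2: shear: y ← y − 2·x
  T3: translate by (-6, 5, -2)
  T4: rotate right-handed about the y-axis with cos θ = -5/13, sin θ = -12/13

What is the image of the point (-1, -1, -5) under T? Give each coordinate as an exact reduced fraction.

T(p) = (483/26, 6, -5/13)

T1 scale by (3/2, 2, 3): (-1, -1, -5) → (-3/2, -2, -15)
T2 shear: y ← y − 2·x: (-3/2, -2, -15) → (-3/2, 1, -15)
T3 translate by (-6, 5, -2): (-3/2, 1, -15) → (-15/2, 6, -17)
T4 rotate right-handed about the y-axis with cos θ = -5/13, sin θ = -12/13: (-15/2, 6, -17) → (483/26, 6, -5/13)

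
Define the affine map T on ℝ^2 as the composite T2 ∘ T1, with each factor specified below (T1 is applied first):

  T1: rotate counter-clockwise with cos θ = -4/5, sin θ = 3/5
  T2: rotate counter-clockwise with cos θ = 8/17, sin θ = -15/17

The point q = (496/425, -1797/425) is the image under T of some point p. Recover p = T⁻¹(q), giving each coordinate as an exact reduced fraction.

T1 = [-4/5 -3/5 0; 3/5 -4/5 0; 0 0 1]
T2·T1 = [13/85 -84/85 0; 84/85 13/85 0; 0 0 1]
det M = 1; M⁻¹ = [13/85 84/85 0; -84/85 13/85 0; 0 0 1]
M⁻¹ · (496/425, -1797/425)ᵀ = (-4, -9/5)ᵀ

p = (-4, -9/5)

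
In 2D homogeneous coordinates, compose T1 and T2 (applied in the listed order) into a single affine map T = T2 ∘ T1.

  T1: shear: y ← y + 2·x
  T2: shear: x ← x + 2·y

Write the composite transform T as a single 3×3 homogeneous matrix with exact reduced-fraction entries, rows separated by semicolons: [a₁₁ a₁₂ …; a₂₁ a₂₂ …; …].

T = [5 2 0; 2 1 0; 0 0 1]

T1 = [1 0 0; 2 1 0; 0 0 1]
T2·T1 = [5 2 0; 2 1 0; 0 0 1]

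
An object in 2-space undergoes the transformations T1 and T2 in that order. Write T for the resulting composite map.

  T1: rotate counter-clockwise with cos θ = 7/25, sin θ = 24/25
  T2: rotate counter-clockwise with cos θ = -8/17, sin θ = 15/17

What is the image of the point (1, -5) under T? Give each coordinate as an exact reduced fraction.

T(p) = (-851/425, 1993/425)

T1 rotate counter-clockwise with cos θ = 7/25, sin θ = 24/25: (1, -5) → (127/25, -11/25)
T2 rotate counter-clockwise with cos θ = -8/17, sin θ = 15/17: (127/25, -11/25) → (-851/425, 1993/425)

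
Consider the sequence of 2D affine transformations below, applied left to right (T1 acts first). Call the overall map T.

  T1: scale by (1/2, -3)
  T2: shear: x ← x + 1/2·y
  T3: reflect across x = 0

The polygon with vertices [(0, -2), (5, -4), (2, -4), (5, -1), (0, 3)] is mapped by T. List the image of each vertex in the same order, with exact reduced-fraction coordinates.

image vertices: (-3, 6), (-17/2, 12), (-7, 12), (-4, 3), (9/2, -9)

T1 scale by (1/2, -3): (0, -2) → (0, 6); (5, -4) → (5/2, 12); (2, -4) → (1, 12); (5, -1) → (5/2, 3); (0, 3) → (0, -9)
T2 shear: x ← x + 1/2·y: (0, 6) → (3, 6); (5/2, 12) → (17/2, 12); (1, 12) → (7, 12); (5/2, 3) → (4, 3); (0, -9) → (-9/2, -9)
T3 reflect across x = 0: (3, 6) → (-3, 6); (17/2, 12) → (-17/2, 12); (7, 12) → (-7, 12); (4, 3) → (-4, 3); (-9/2, -9) → (9/2, -9)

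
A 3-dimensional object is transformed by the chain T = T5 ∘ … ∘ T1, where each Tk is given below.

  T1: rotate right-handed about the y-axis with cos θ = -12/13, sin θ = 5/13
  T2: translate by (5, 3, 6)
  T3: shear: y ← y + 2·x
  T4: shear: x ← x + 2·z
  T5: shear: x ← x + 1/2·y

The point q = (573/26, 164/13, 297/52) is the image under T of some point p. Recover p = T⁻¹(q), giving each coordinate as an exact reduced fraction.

p = (3/4, 1, 0)

T1 = [-12/13 0 5/13 0; 0 1 0 0; -5/13 0 -12/13 0; 0 0 0 1]
T2·T1 = [-12/13 0 5/13 5; 0 1 0 3; -5/13 0 -12/13 6; 0 0 0 1]
T3·…·T1 = [-12/13 0 5/13 5; -24/13 1 10/13 13; -5/13 0 -12/13 6; 0 0 0 1]
T4·…·T1 = [-22/13 0 -19/13 17; -24/13 1 10/13 13; -5/13 0 -12/13 6; 0 0 0 1]
T5·…·T1 = [-34/13 1/2 -14/13 47/2; -24/13 1 10/13 13; -5/13 0 -12/13 6; 0 0 0 1]
det M = 1; M⁻¹ = [-12/13 6/13 19/13 90/13; -2 2 4 -3; 5/13 -5/26 -22/13 47/13; 0 0 0 1]
M⁻¹ · (573/26, 164/13, 297/52)ᵀ = (3/4, 1, 0)ᵀ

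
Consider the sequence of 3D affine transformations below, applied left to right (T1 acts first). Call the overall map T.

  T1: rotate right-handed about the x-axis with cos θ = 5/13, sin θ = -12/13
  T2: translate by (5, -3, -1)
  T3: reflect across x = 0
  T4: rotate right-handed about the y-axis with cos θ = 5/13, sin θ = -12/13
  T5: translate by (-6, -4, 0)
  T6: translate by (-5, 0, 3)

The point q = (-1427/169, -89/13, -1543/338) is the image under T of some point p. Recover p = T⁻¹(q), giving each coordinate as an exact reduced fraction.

T1 = [1 0 0 0; 0 5/13 12/13 0; 0 -12/13 5/13 0; 0 0 0 1]
T2·T1 = [1 0 0 5; 0 5/13 12/13 -3; 0 -12/13 5/13 -1; 0 0 0 1]
T3·…·T1 = [-1 0 0 -5; 0 5/13 12/13 -3; 0 -12/13 5/13 -1; 0 0 0 1]
T4·…·T1 = [-5/13 144/169 -60/169 -1; 0 5/13 12/13 -3; -12/13 -60/169 25/169 -5; 0 0 0 1]
T5·…·T1 = [-5/13 144/169 -60/169 -7; 0 5/13 12/13 -7; -12/13 -60/169 25/169 -5; 0 0 0 1]
T6·…·T1 = [-5/13 144/169 -60/169 -12; 0 5/13 12/13 -7; -12/13 -60/169 25/169 -2; 0 0 0 1]
det M = -1; M⁻¹ = [-5/13 0 -12/13 -84/13; 144/169 5/13 -60/169 2063/169; -60/169 12/13 25/169 422/169; 0 0 0 1]
M⁻¹ · (-1427/169, -89/13, -1543/338)ᵀ = (1, 4, -3/2)ᵀ

p = (1, 4, -3/2)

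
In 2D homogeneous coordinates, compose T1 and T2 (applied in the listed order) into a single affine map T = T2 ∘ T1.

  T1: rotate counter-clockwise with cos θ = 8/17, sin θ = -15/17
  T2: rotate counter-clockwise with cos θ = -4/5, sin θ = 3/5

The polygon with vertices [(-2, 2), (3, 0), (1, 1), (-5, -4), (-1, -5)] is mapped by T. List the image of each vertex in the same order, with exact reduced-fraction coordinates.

T1 rotate counter-clockwise with cos θ = 8/17, sin θ = -15/17: (-2, 2) → (14/17, 46/17); (3, 0) → (24/17, -45/17); (1, 1) → (23/17, -7/17); (-5, -4) → (-100/17, 43/17); (-1, -5) → (-83/17, -25/17)
T2 rotate counter-clockwise with cos θ = -4/5, sin θ = 3/5: (14/17, 46/17) → (-194/85, -142/85); (24/17, -45/17) → (39/85, 252/85); (23/17, -7/17) → (-71/85, 97/85); (-100/17, 43/17) → (271/85, -472/85); (-83/17, -25/17) → (407/85, -149/85)

image vertices: (-194/85, -142/85), (39/85, 252/85), (-71/85, 97/85), (271/85, -472/85), (407/85, -149/85)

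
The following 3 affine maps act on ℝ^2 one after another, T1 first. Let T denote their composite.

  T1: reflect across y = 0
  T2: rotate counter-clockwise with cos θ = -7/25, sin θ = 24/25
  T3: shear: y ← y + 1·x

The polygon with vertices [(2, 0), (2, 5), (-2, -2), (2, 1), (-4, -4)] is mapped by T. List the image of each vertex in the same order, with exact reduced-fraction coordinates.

image vertices: (-14/25, 34/25), (106/25, 189/25), (-34/25, -96/25), (2/5, 13/5), (-68/25, -192/25)

T1 reflect across y = 0: (2, 0) → (2, 0); (2, 5) → (2, -5); (-2, -2) → (-2, 2); (2, 1) → (2, -1); (-4, -4) → (-4, 4)
T2 rotate counter-clockwise with cos θ = -7/25, sin θ = 24/25: (2, 0) → (-14/25, 48/25); (2, -5) → (106/25, 83/25); (-2, 2) → (-34/25, -62/25); (2, -1) → (2/5, 11/5); (-4, 4) → (-68/25, -124/25)
T3 shear: y ← y + 1·x: (-14/25, 48/25) → (-14/25, 34/25); (106/25, 83/25) → (106/25, 189/25); (-34/25, -62/25) → (-34/25, -96/25); (2/5, 11/5) → (2/5, 13/5); (-68/25, -124/25) → (-68/25, -192/25)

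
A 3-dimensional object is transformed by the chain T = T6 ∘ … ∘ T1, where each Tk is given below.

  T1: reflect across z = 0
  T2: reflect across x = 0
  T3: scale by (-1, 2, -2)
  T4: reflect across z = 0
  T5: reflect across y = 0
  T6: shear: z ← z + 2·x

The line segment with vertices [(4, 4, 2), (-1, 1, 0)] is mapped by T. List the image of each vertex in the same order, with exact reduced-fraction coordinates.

image vertices: (4, -8, 4), (-1, -2, -2)

T1 reflect across z = 0: (4, 4, 2) → (4, 4, -2); (-1, 1, 0) → (-1, 1, 0)
T2 reflect across x = 0: (4, 4, -2) → (-4, 4, -2); (-1, 1, 0) → (1, 1, 0)
T3 scale by (-1, 2, -2): (-4, 4, -2) → (4, 8, 4); (1, 1, 0) → (-1, 2, 0)
T4 reflect across z = 0: (4, 8, 4) → (4, 8, -4); (-1, 2, 0) → (-1, 2, 0)
T5 reflect across y = 0: (4, 8, -4) → (4, -8, -4); (-1, 2, 0) → (-1, -2, 0)
T6 shear: z ← z + 2·x: (4, -8, -4) → (4, -8, 4); (-1, -2, 0) → (-1, -2, -2)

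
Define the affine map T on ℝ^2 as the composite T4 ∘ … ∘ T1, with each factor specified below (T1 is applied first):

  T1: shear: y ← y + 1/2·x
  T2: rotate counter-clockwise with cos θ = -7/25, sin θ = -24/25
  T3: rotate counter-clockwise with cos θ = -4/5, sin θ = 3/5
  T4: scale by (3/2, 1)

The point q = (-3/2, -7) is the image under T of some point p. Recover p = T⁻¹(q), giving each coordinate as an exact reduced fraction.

T1 = [1 0 0; 1/2 1 0; 0 0 1]
T2·T1 = [1/5 24/25 0; -11/10 -7/25 0; 0 0 1]
T3·…·T1 = [1/2 -3/5 0; 1 4/5 0; 0 0 1]
T4·…·T1 = [3/4 -9/10 0; 1 4/5 0; 0 0 1]
det M = 3/2; M⁻¹ = [8/15 3/5 0; -2/3 1/2 0; 0 0 1]
M⁻¹ · (-3/2, -7)ᵀ = (-5, -5/2)ᵀ

p = (-5, -5/2)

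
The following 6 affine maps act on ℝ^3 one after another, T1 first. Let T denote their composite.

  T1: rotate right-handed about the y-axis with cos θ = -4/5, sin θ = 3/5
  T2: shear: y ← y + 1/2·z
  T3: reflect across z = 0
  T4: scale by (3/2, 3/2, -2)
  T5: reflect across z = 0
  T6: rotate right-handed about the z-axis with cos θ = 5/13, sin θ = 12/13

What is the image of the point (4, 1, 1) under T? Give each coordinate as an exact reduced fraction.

T1 rotate right-handed about the y-axis with cos θ = -4/5, sin θ = 3/5: (4, 1, 1) → (-13/5, 1, -16/5)
T2 shear: y ← y + 1/2·z: (-13/5, 1, -16/5) → (-13/5, -3/5, -16/5)
T3 reflect across z = 0: (-13/5, -3/5, -16/5) → (-13/5, -3/5, 16/5)
T4 scale by (3/2, 3/2, -2): (-13/5, -3/5, 16/5) → (-39/10, -9/10, -32/5)
T5 reflect across z = 0: (-39/10, -9/10, -32/5) → (-39/10, -9/10, 32/5)
T6 rotate right-handed about the z-axis with cos θ = 5/13, sin θ = 12/13: (-39/10, -9/10, 32/5) → (-87/130, -513/130, 32/5)

T(p) = (-87/130, -513/130, 32/5)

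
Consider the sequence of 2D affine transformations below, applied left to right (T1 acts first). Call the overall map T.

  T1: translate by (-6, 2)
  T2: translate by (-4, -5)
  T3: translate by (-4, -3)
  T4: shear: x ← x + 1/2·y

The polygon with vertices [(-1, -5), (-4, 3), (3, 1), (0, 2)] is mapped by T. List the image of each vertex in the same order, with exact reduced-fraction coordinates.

T1 translate by (-6, 2): (-1, -5) → (-7, -3); (-4, 3) → (-10, 5); (3, 1) → (-3, 3); (0, 2) → (-6, 4)
T2 translate by (-4, -5): (-7, -3) → (-11, -8); (-10, 5) → (-14, 0); (-3, 3) → (-7, -2); (-6, 4) → (-10, -1)
T3 translate by (-4, -3): (-11, -8) → (-15, -11); (-14, 0) → (-18, -3); (-7, -2) → (-11, -5); (-10, -1) → (-14, -4)
T4 shear: x ← x + 1/2·y: (-15, -11) → (-41/2, -11); (-18, -3) → (-39/2, -3); (-11, -5) → (-27/2, -5); (-14, -4) → (-16, -4)

image vertices: (-41/2, -11), (-39/2, -3), (-27/2, -5), (-16, -4)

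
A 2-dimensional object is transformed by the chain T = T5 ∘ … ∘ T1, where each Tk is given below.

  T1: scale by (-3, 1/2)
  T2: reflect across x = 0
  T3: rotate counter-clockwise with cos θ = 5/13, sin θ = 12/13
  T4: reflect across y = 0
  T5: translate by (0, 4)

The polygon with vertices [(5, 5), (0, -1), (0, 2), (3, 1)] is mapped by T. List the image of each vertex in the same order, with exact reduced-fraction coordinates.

image vertices: (45/13, -281/26), (6/13, 109/26), (-12/13, 47/13), (3, -9/2)

T1 scale by (-3, 1/2): (5, 5) → (-15, 5/2); (0, -1) → (0, -1/2); (0, 2) → (0, 1); (3, 1) → (-9, 1/2)
T2 reflect across x = 0: (-15, 5/2) → (15, 5/2); (0, -1/2) → (0, -1/2); (0, 1) → (0, 1); (-9, 1/2) → (9, 1/2)
T3 rotate counter-clockwise with cos θ = 5/13, sin θ = 12/13: (15, 5/2) → (45/13, 385/26); (0, -1/2) → (6/13, -5/26); (0, 1) → (-12/13, 5/13); (9, 1/2) → (3, 17/2)
T4 reflect across y = 0: (45/13, 385/26) → (45/13, -385/26); (6/13, -5/26) → (6/13, 5/26); (-12/13, 5/13) → (-12/13, -5/13); (3, 17/2) → (3, -17/2)
T5 translate by (0, 4): (45/13, -385/26) → (45/13, -281/26); (6/13, 5/26) → (6/13, 109/26); (-12/13, -5/13) → (-12/13, 47/13); (3, -17/2) → (3, -9/2)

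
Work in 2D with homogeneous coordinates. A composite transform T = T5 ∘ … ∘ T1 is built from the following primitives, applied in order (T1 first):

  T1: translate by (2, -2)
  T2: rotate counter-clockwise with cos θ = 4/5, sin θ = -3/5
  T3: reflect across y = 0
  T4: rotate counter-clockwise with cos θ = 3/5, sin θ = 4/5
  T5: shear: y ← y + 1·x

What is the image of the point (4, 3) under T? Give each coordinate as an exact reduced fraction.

T(p) = (1, 7)

T1 translate by (2, -2): (4, 3) → (6, 1)
T2 rotate counter-clockwise with cos θ = 4/5, sin θ = -3/5: (6, 1) → (27/5, -14/5)
T3 reflect across y = 0: (27/5, -14/5) → (27/5, 14/5)
T4 rotate counter-clockwise with cos θ = 3/5, sin θ = 4/5: (27/5, 14/5) → (1, 6)
T5 shear: y ← y + 1·x: (1, 6) → (1, 7)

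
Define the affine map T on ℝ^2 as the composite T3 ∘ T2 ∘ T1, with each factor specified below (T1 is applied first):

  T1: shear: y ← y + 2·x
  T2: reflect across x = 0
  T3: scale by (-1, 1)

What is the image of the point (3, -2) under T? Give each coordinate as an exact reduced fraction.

T(p) = (3, 4)

T1 shear: y ← y + 2·x: (3, -2) → (3, 4)
T2 reflect across x = 0: (3, 4) → (-3, 4)
T3 scale by (-1, 1): (-3, 4) → (3, 4)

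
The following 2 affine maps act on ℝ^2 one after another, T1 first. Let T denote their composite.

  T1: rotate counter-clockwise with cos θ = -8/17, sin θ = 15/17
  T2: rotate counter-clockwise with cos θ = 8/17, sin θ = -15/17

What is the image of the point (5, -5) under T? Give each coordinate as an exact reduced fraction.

T1 rotate counter-clockwise with cos θ = -8/17, sin θ = 15/17: (5, -5) → (35/17, 115/17)
T2 rotate counter-clockwise with cos θ = 8/17, sin θ = -15/17: (35/17, 115/17) → (2005/289, 395/289)

T(p) = (2005/289, 395/289)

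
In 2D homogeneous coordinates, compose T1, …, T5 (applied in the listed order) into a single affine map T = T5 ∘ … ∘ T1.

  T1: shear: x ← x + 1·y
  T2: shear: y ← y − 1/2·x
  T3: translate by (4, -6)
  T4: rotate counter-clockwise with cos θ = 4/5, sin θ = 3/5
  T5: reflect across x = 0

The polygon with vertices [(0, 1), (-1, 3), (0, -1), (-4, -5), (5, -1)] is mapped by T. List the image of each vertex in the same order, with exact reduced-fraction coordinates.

image vertices: (-73/10, -7/5), (-36/5, 2/5), (-63/10, -17/5), (1/10, -41/5), (-59/5, -12/5)

T1 shear: x ← x + 1·y: (0, 1) → (1, 1); (-1, 3) → (2, 3); (0, -1) → (-1, -1); (-4, -5) → (-9, -5); (5, -1) → (4, -1)
T2 shear: y ← y − 1/2·x: (1, 1) → (1, 1/2); (2, 3) → (2, 2); (-1, -1) → (-1, -1/2); (-9, -5) → (-9, -1/2); (4, -1) → (4, -3)
T3 translate by (4, -6): (1, 1/2) → (5, -11/2); (2, 2) → (6, -4); (-1, -1/2) → (3, -13/2); (-9, -1/2) → (-5, -13/2); (4, -3) → (8, -9)
T4 rotate counter-clockwise with cos θ = 4/5, sin θ = 3/5: (5, -11/2) → (73/10, -7/5); (6, -4) → (36/5, 2/5); (3, -13/2) → (63/10, -17/5); (-5, -13/2) → (-1/10, -41/5); (8, -9) → (59/5, -12/5)
T5 reflect across x = 0: (73/10, -7/5) → (-73/10, -7/5); (36/5, 2/5) → (-36/5, 2/5); (63/10, -17/5) → (-63/10, -17/5); (-1/10, -41/5) → (1/10, -41/5); (59/5, -12/5) → (-59/5, -12/5)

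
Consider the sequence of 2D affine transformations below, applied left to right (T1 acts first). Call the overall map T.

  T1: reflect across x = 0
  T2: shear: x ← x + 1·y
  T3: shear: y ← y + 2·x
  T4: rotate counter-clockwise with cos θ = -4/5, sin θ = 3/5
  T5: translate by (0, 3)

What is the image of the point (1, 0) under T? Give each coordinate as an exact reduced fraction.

T(p) = (2, 4)

T1 reflect across x = 0: (1, 0) → (-1, 0)
T2 shear: x ← x + 1·y: (-1, 0) → (-1, 0)
T3 shear: y ← y + 2·x: (-1, 0) → (-1, -2)
T4 rotate counter-clockwise with cos θ = -4/5, sin θ = 3/5: (-1, -2) → (2, 1)
T5 translate by (0, 3): (2, 1) → (2, 4)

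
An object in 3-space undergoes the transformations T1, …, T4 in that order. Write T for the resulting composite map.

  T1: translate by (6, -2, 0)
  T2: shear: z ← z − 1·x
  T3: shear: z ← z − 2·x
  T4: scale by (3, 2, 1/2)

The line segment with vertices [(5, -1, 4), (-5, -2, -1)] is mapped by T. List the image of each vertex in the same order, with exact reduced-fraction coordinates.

T1 translate by (6, -2, 0): (5, -1, 4) → (11, -3, 4); (-5, -2, -1) → (1, -4, -1)
T2 shear: z ← z − 1·x: (11, -3, 4) → (11, -3, -7); (1, -4, -1) → (1, -4, -2)
T3 shear: z ← z − 2·x: (11, -3, -7) → (11, -3, -29); (1, -4, -2) → (1, -4, -4)
T4 scale by (3, 2, 1/2): (11, -3, -29) → (33, -6, -29/2); (1, -4, -4) → (3, -8, -2)

image vertices: (33, -6, -29/2), (3, -8, -2)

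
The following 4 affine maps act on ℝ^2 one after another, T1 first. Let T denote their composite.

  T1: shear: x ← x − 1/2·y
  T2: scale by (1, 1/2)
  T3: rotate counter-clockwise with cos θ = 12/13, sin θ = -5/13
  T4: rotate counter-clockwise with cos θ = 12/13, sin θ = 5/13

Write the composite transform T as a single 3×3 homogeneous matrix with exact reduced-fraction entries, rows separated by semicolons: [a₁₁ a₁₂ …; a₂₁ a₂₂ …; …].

T1 = [1 -1/2 0; 0 1 0; 0 0 1]
T2·T1 = [1 -1/2 0; 0 1/2 0; 0 0 1]
T3·…·T1 = [12/13 -7/26 0; -5/13 17/26 0; 0 0 1]
T4·…·T1 = [1 -1/2 0; 0 1/2 0; 0 0 1]

T = [1 -1/2 0; 0 1/2 0; 0 0 1]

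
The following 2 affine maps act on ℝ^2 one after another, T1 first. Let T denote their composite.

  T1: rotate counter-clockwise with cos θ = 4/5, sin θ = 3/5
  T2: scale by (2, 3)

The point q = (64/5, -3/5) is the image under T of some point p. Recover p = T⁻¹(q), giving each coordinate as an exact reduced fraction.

T1 = [4/5 -3/5 0; 3/5 4/5 0; 0 0 1]
T2·T1 = [8/5 -6/5 0; 9/5 12/5 0; 0 0 1]
det M = 6; M⁻¹ = [2/5 1/5 0; -3/10 4/15 0; 0 0 1]
M⁻¹ · (64/5, -3/5)ᵀ = (5, -4)ᵀ

p = (5, -4)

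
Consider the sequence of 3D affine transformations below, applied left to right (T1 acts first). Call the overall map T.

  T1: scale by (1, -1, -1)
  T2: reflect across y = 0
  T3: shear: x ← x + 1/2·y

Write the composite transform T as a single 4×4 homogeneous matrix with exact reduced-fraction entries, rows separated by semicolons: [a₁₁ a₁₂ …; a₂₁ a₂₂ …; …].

T = [1 1/2 0 0; 0 1 0 0; 0 0 -1 0; 0 0 0 1]

T1 = [1 0 0 0; 0 -1 0 0; 0 0 -1 0; 0 0 0 1]
T2·T1 = [1 0 0 0; 0 1 0 0; 0 0 -1 0; 0 0 0 1]
T3·…·T1 = [1 1/2 0 0; 0 1 0 0; 0 0 -1 0; 0 0 0 1]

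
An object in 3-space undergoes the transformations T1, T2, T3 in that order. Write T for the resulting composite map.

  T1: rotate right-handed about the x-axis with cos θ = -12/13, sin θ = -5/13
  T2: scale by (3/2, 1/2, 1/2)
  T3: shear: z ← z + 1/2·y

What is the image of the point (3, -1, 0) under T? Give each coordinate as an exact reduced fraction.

T1 rotate right-handed about the x-axis with cos θ = -12/13, sin θ = -5/13: (3, -1, 0) → (3, 12/13, 5/13)
T2 scale by (3/2, 1/2, 1/2): (3, 12/13, 5/13) → (9/2, 6/13, 5/26)
T3 shear: z ← z + 1/2·y: (9/2, 6/13, 5/26) → (9/2, 6/13, 11/26)

T(p) = (9/2, 6/13, 11/26)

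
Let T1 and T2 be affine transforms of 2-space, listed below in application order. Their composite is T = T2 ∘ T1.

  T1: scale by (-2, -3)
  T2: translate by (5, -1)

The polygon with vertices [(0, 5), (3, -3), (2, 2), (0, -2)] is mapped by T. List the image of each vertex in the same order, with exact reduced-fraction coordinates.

T1 scale by (-2, -3): (0, 5) → (0, -15); (3, -3) → (-6, 9); (2, 2) → (-4, -6); (0, -2) → (0, 6)
T2 translate by (5, -1): (0, -15) → (5, -16); (-6, 9) → (-1, 8); (-4, -6) → (1, -7); (0, 6) → (5, 5)

image vertices: (5, -16), (-1, 8), (1, -7), (5, 5)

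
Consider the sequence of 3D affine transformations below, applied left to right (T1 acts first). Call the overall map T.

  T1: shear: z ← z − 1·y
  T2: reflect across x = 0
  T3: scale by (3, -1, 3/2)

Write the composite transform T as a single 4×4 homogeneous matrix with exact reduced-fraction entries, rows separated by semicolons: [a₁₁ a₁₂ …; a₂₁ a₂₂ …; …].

T1 = [1 0 0 0; 0 1 0 0; 0 -1 1 0; 0 0 0 1]
T2·T1 = [-1 0 0 0; 0 1 0 0; 0 -1 1 0; 0 0 0 1]
T3·…·T1 = [-3 0 0 0; 0 -1 0 0; 0 -3/2 3/2 0; 0 0 0 1]

T = [-3 0 0 0; 0 -1 0 0; 0 -3/2 3/2 0; 0 0 0 1]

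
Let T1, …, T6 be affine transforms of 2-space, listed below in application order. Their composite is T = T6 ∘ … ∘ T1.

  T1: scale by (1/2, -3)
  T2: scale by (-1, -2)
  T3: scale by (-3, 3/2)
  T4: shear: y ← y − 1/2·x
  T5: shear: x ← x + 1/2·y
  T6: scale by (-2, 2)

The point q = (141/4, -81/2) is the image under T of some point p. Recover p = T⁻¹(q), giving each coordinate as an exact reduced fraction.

p = (-5, -8/3)

T1 = [1/2 0 0; 0 -3 0; 0 0 1]
T2·T1 = [-1/2 0 0; 0 6 0; 0 0 1]
T3·…·T1 = [3/2 0 0; 0 9 0; 0 0 1]
T4·…·T1 = [3/2 0 0; -3/4 9 0; 0 0 1]
T5·…·T1 = [9/8 9/2 0; -3/4 9 0; 0 0 1]
T6·…·T1 = [-9/4 -9 0; -3/2 18 0; 0 0 1]
det M = -54; M⁻¹ = [-1/3 -1/6 0; -1/36 1/24 0; 0 0 1]
M⁻¹ · (141/4, -81/2)ᵀ = (-5, -8/3)ᵀ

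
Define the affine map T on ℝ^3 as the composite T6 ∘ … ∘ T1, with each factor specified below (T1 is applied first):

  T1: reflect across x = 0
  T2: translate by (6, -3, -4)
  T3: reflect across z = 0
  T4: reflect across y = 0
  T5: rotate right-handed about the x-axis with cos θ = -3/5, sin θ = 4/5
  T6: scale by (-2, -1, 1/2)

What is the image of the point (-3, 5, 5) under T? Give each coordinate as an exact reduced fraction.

T1 reflect across x = 0: (-3, 5, 5) → (3, 5, 5)
T2 translate by (6, -3, -4): (3, 5, 5) → (9, 2, 1)
T3 reflect across z = 0: (9, 2, 1) → (9, 2, -1)
T4 reflect across y = 0: (9, 2, -1) → (9, -2, -1)
T5 rotate right-handed about the x-axis with cos θ = -3/5, sin θ = 4/5: (9, -2, -1) → (9, 2, -1)
T6 scale by (-2, -1, 1/2): (9, 2, -1) → (-18, -2, -1/2)

T(p) = (-18, -2, -1/2)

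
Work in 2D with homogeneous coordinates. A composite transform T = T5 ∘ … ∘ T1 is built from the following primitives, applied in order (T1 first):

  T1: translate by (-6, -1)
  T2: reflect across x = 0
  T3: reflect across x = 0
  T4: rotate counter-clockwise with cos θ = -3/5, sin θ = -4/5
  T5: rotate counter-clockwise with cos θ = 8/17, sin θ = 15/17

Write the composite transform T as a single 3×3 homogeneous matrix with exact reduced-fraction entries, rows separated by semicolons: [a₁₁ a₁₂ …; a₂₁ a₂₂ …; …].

T1 = [1 0 -6; 0 1 -1; 0 0 1]
T2·T1 = [-1 0 6; 0 1 -1; 0 0 1]
T3·…·T1 = [1 0 -6; 0 1 -1; 0 0 1]
T4·…·T1 = [-3/5 4/5 14/5; -4/5 -3/5 27/5; 0 0 1]
T5·…·T1 = [36/85 77/85 -293/85; -77/85 36/85 426/85; 0 0 1]

T = [36/85 77/85 -293/85; -77/85 36/85 426/85; 0 0 1]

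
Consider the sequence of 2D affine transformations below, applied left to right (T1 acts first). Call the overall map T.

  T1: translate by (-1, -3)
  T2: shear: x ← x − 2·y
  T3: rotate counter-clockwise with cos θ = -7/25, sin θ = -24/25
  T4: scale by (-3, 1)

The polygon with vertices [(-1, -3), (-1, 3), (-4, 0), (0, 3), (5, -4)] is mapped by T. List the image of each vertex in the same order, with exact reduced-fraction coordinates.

T1 translate by (-1, -3): (-1, -3) → (-2, -6); (-1, 3) → (-2, 0); (-4, 0) → (-5, -3); (0, 3) → (-1, 0); (5, -4) → (4, -7)
T2 shear: x ← x − 2·y: (-2, -6) → (10, -6); (-2, 0) → (-2, 0); (-5, -3) → (1, -3); (-1, 0) → (-1, 0); (4, -7) → (18, -7)
T3 rotate counter-clockwise with cos θ = -7/25, sin θ = -24/25: (10, -6) → (-214/25, -198/25); (-2, 0) → (14/25, 48/25); (1, -3) → (-79/25, -3/25); (-1, 0) → (7/25, 24/25); (18, -7) → (-294/25, -383/25)
T4 scale by (-3, 1): (-214/25, -198/25) → (642/25, -198/25); (14/25, 48/25) → (-42/25, 48/25); (-79/25, -3/25) → (237/25, -3/25); (7/25, 24/25) → (-21/25, 24/25); (-294/25, -383/25) → (882/25, -383/25)

image vertices: (642/25, -198/25), (-42/25, 48/25), (237/25, -3/25), (-21/25, 24/25), (882/25, -383/25)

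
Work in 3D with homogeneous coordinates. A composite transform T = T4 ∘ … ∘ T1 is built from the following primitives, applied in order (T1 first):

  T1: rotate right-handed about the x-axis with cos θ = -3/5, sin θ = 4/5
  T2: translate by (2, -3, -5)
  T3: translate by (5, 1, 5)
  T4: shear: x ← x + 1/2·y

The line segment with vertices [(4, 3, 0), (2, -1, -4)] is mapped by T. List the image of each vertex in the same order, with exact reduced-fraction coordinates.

image vertices: (91/10, -19/5, 12/5), (99/10, 9/5, 8/5)

T1 rotate right-handed about the x-axis with cos θ = -3/5, sin θ = 4/5: (4, 3, 0) → (4, -9/5, 12/5); (2, -1, -4) → (2, 19/5, 8/5)
T2 translate by (2, -3, -5): (4, -9/5, 12/5) → (6, -24/5, -13/5); (2, 19/5, 8/5) → (4, 4/5, -17/5)
T3 translate by (5, 1, 5): (6, -24/5, -13/5) → (11, -19/5, 12/5); (4, 4/5, -17/5) → (9, 9/5, 8/5)
T4 shear: x ← x + 1/2·y: (11, -19/5, 12/5) → (91/10, -19/5, 12/5); (9, 9/5, 8/5) → (99/10, 9/5, 8/5)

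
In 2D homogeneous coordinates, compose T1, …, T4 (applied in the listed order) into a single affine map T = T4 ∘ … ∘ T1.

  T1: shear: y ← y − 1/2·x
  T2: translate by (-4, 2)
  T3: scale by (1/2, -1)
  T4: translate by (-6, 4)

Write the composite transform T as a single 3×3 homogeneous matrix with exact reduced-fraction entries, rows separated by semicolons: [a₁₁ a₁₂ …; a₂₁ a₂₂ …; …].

T = [1/2 0 -8; 1/2 -1 2; 0 0 1]

T1 = [1 0 0; -1/2 1 0; 0 0 1]
T2·T1 = [1 0 -4; -1/2 1 2; 0 0 1]
T3·…·T1 = [1/2 0 -2; 1/2 -1 -2; 0 0 1]
T4·…·T1 = [1/2 0 -8; 1/2 -1 2; 0 0 1]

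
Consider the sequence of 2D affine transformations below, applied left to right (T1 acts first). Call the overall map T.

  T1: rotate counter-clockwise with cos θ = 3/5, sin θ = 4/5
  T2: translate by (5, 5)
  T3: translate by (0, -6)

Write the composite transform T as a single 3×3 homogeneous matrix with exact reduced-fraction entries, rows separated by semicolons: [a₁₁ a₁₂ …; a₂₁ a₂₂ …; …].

T = [3/5 -4/5 5; 4/5 3/5 -1; 0 0 1]

T1 = [3/5 -4/5 0; 4/5 3/5 0; 0 0 1]
T2·T1 = [3/5 -4/5 5; 4/5 3/5 5; 0 0 1]
T3·…·T1 = [3/5 -4/5 5; 4/5 3/5 -1; 0 0 1]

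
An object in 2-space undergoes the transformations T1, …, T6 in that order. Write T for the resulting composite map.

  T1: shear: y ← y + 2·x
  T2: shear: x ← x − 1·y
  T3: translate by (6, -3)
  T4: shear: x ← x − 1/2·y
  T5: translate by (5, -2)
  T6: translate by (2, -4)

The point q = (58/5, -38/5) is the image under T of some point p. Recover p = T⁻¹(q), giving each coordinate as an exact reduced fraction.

p = (-4/5, 3)

T1 = [1 0 0; 2 1 0; 0 0 1]
T2·T1 = [-1 -1 0; 2 1 0; 0 0 1]
T3·…·T1 = [-1 -1 6; 2 1 -3; 0 0 1]
T4·…·T1 = [-2 -3/2 15/2; 2 1 -3; 0 0 1]
T5·…·T1 = [-2 -3/2 25/2; 2 1 -5; 0 0 1]
T6·…·T1 = [-2 -3/2 29/2; 2 1 -9; 0 0 1]
det M = 1; M⁻¹ = [1 3/2 -1; -2 -2 11; 0 0 1]
M⁻¹ · (58/5, -38/5)ᵀ = (-4/5, 3)ᵀ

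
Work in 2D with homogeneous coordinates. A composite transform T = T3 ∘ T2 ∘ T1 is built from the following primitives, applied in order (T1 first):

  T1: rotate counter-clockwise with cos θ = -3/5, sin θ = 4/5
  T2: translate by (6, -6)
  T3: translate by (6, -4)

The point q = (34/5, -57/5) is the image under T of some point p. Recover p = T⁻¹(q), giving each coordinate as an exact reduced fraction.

T1 = [-3/5 -4/5 0; 4/5 -3/5 0; 0 0 1]
T2·T1 = [-3/5 -4/5 6; 4/5 -3/5 -6; 0 0 1]
T3·…·T1 = [-3/5 -4/5 12; 4/5 -3/5 -10; 0 0 1]
det M = 1; M⁻¹ = [-3/5 4/5 76/5; -4/5 -3/5 18/5; 0 0 1]
M⁻¹ · (34/5, -57/5)ᵀ = (2, 5)ᵀ

p = (2, 5)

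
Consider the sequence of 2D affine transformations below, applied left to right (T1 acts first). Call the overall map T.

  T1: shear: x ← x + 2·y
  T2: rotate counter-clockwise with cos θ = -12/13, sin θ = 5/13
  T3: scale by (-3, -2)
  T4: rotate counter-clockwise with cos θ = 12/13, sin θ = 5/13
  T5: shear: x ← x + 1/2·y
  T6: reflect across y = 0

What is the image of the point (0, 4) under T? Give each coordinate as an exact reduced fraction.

T(p) = (5062/169, -1932/169)

T1 shear: x ← x + 2·y: (0, 4) → (8, 4)
T2 rotate counter-clockwise with cos θ = -12/13, sin θ = 5/13: (8, 4) → (-116/13, -8/13)
T3 scale by (-3, -2): (-116/13, -8/13) → (348/13, 16/13)
T4 rotate counter-clockwise with cos θ = 12/13, sin θ = 5/13: (348/13, 16/13) → (4096/169, 1932/169)
T5 shear: x ← x + 1/2·y: (4096/169, 1932/169) → (5062/169, 1932/169)
T6 reflect across y = 0: (5062/169, 1932/169) → (5062/169, -1932/169)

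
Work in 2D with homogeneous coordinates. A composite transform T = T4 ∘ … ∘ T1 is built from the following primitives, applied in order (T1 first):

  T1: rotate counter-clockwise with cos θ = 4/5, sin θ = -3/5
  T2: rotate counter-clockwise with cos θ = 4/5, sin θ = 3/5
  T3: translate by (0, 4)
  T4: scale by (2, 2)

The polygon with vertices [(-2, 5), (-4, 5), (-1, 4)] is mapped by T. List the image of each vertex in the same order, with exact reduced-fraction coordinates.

T1 rotate counter-clockwise with cos θ = 4/5, sin θ = -3/5: (-2, 5) → (7/5, 26/5); (-4, 5) → (-1/5, 32/5); (-1, 4) → (8/5, 19/5)
T2 rotate counter-clockwise with cos θ = 4/5, sin θ = 3/5: (7/5, 26/5) → (-2, 5); (-1/5, 32/5) → (-4, 5); (8/5, 19/5) → (-1, 4)
T3 translate by (0, 4): (-2, 5) → (-2, 9); (-4, 5) → (-4, 9); (-1, 4) → (-1, 8)
T4 scale by (2, 2): (-2, 9) → (-4, 18); (-4, 9) → (-8, 18); (-1, 8) → (-2, 16)

image vertices: (-4, 18), (-8, 18), (-2, 16)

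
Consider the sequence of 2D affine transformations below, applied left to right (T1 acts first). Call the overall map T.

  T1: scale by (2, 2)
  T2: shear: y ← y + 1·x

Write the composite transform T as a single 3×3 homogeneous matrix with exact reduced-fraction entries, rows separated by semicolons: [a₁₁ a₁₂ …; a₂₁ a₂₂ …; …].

T = [2 0 0; 2 2 0; 0 0 1]

T1 = [2 0 0; 0 2 0; 0 0 1]
T2·T1 = [2 0 0; 2 2 0; 0 0 1]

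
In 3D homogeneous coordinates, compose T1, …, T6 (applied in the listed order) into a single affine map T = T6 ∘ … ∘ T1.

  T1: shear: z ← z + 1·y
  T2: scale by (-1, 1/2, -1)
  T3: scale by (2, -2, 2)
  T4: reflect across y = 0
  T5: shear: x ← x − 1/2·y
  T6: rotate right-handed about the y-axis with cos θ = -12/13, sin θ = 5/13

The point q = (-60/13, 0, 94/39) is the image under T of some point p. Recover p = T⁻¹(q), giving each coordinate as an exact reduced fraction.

p = (-5/3, 0, 2)

T1 = [1 0 0 0; 0 1 0 0; 0 1 1 0; 0 0 0 1]
T2·T1 = [-1 0 0 0; 0 1/2 0 0; 0 -1 -1 0; 0 0 0 1]
T3·…·T1 = [-2 0 0 0; 0 -1 0 0; 0 -2 -2 0; 0 0 0 1]
T4·…·T1 = [-2 0 0 0; 0 1 0 0; 0 -2 -2 0; 0 0 0 1]
T5·…·T1 = [-2 -1/2 0 0; 0 1 0 0; 0 -2 -2 0; 0 0 0 1]
T6·…·T1 = [24/13 -4/13 -10/13 0; 0 1 0 0; 10/13 53/26 24/13 0; 0 0 0 1]
det M = 4; M⁻¹ = [6/13 -1/4 5/26 0; 0 1 0 0; -5/26 -1 6/13 0; 0 0 0 1]
M⁻¹ · (-60/13, 0, 94/39)ᵀ = (-5/3, 0, 2)ᵀ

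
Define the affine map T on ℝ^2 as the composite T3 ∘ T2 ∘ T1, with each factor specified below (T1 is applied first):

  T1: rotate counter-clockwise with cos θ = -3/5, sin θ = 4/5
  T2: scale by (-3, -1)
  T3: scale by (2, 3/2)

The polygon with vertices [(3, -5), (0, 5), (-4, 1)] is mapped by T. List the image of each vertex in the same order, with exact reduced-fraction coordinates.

T1 rotate counter-clockwise with cos θ = -3/5, sin θ = 4/5: (3, -5) → (11/5, 27/5); (0, 5) → (-4, -3); (-4, 1) → (8/5, -19/5)
T2 scale by (-3, -1): (11/5, 27/5) → (-33/5, -27/5); (-4, -3) → (12, 3); (8/5, -19/5) → (-24/5, 19/5)
T3 scale by (2, 3/2): (-33/5, -27/5) → (-66/5, -81/10); (12, 3) → (24, 9/2); (-24/5, 19/5) → (-48/5, 57/10)

image vertices: (-66/5, -81/10), (24, 9/2), (-48/5, 57/10)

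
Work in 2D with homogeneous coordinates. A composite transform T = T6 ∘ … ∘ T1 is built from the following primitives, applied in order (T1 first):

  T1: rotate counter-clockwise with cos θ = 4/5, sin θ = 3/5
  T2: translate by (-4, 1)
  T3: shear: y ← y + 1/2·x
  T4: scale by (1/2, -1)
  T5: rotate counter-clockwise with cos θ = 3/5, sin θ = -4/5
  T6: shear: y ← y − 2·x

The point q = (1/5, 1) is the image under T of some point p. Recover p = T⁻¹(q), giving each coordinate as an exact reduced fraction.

p = (1, -2)

T1 = [4/5 -3/5 0; 3/5 4/5 0; 0 0 1]
T2·T1 = [4/5 -3/5 -4; 3/5 4/5 1; 0 0 1]
T3·…·T1 = [4/5 -3/5 -4; 1 1/2 -1; 0 0 1]
T4·…·T1 = [2/5 -3/10 -2; -1 -1/2 1; 0 0 1]
T5·…·T1 = [-14/25 -29/50 -2/5; -23/25 -3/50 11/5; 0 0 1]
T6·…·T1 = [-14/25 -29/50 -2/5; 1/5 11/10 3; 0 0 1]
det M = -1/2; M⁻¹ = [-11/5 -29/25 13/5; 2/5 28/25 -16/5; 0 0 1]
M⁻¹ · (1/5, 1)ᵀ = (1, -2)ᵀ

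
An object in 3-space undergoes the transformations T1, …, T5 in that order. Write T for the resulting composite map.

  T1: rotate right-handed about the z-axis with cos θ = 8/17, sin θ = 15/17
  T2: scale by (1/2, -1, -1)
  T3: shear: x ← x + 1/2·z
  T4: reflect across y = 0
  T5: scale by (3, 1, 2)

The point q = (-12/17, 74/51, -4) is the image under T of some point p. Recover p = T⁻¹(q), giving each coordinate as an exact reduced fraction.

T1 = [8/17 -15/17 0 0; 15/17 8/17 0 0; 0 0 1 0; 0 0 0 1]
T2·T1 = [4/17 -15/34 0 0; -15/17 -8/17 0 0; 0 0 -1 0; 0 0 0 1]
T3·…·T1 = [4/17 -15/34 -1/2 0; -15/17 -8/17 0 0; 0 0 -1 0; 0 0 0 1]
T4·…·T1 = [4/17 -15/34 -1/2 0; 15/17 8/17 0 0; 0 0 -1 0; 0 0 0 1]
T5·…·T1 = [12/17 -45/34 -3/2 0; 15/17 8/17 0 0; 0 0 -2 0; 0 0 0 1]
det M = -3; M⁻¹ = [16/51 15/17 -4/17 0; -10/17 8/17 15/34 0; 0 0 -1/2 0; 0 0 0 1]
M⁻¹ · (-12/17, 74/51, -4)ᵀ = (2, -2/3, 2)ᵀ

p = (2, -2/3, 2)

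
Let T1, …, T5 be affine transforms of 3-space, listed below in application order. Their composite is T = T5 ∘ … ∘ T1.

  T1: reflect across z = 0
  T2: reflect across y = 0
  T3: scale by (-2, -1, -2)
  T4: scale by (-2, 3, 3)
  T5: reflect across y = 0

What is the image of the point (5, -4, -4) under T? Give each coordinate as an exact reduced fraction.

T(p) = (20, 12, -24)

T1 reflect across z = 0: (5, -4, -4) → (5, -4, 4)
T2 reflect across y = 0: (5, -4, 4) → (5, 4, 4)
T3 scale by (-2, -1, -2): (5, 4, 4) → (-10, -4, -8)
T4 scale by (-2, 3, 3): (-10, -4, -8) → (20, -12, -24)
T5 reflect across y = 0: (20, -12, -24) → (20, 12, -24)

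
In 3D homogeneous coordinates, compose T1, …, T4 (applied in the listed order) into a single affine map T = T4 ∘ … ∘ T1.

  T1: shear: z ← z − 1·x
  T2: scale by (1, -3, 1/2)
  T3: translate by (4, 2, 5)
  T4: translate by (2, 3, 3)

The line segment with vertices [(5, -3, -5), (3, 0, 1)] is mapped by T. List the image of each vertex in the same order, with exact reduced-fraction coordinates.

image vertices: (11, 14, 3), (9, 5, 7)

T1 shear: z ← z − 1·x: (5, -3, -5) → (5, -3, -10); (3, 0, 1) → (3, 0, -2)
T2 scale by (1, -3, 1/2): (5, -3, -10) → (5, 9, -5); (3, 0, -2) → (3, 0, -1)
T3 translate by (4, 2, 5): (5, 9, -5) → (9, 11, 0); (3, 0, -1) → (7, 2, 4)
T4 translate by (2, 3, 3): (9, 11, 0) → (11, 14, 3); (7, 2, 4) → (9, 5, 7)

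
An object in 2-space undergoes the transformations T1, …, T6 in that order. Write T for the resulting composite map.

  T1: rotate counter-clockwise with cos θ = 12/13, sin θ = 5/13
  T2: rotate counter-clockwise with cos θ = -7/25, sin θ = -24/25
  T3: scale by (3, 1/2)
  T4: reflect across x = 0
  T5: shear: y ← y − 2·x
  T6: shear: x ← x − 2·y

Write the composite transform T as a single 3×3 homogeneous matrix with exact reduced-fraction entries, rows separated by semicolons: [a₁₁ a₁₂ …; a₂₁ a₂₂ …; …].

T1 = [12/13 -5/13 0; 5/13 12/13 0; 0 0 1]
T2·T1 = [36/325 323/325 0; -323/325 36/325 0; 0 0 1]
T3·…·T1 = [108/325 969/325 0; -323/650 18/325 0; 0 0 1]
T4·…·T1 = [-108/325 -969/325 0; -323/650 18/325 0; 0 0 1]
T5·…·T1 = [-108/325 -969/325 0; 109/650 1956/325 0; 0 0 1]
T6·…·T1 = [-217/325 -4881/325 0; 109/650 1956/325 0; 0 0 1]

T = [-217/325 -4881/325 0; 109/650 1956/325 0; 0 0 1]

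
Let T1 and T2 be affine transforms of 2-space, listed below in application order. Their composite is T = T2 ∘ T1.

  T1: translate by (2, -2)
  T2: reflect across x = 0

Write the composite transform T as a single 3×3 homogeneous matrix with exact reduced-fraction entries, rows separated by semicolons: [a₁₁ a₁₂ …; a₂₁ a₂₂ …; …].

T1 = [1 0 2; 0 1 -2; 0 0 1]
T2·T1 = [-1 0 -2; 0 1 -2; 0 0 1]

T = [-1 0 -2; 0 1 -2; 0 0 1]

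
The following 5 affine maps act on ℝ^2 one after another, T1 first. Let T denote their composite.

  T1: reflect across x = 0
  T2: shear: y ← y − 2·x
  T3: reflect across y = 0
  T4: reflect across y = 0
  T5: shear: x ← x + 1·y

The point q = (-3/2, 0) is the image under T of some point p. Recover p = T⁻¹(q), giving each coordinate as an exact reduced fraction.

T1 = [-1 0 0; 0 1 0; 0 0 1]
T2·T1 = [-1 0 0; 2 1 0; 0 0 1]
T3·…·T1 = [-1 0 0; -2 -1 0; 0 0 1]
T4·…·T1 = [-1 0 0; 2 1 0; 0 0 1]
T5·…·T1 = [1 1 0; 2 1 0; 0 0 1]
det M = -1; M⁻¹ = [-1 1 0; 2 -1 0; 0 0 1]
M⁻¹ · (-3/2, 0)ᵀ = (3/2, -3)ᵀ

p = (3/2, -3)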